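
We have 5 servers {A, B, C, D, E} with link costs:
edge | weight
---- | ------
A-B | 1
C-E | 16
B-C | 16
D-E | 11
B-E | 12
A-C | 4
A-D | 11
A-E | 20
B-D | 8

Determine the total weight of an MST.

24

Kruskal: consider edges lightest-first.
A-B (1): add — endpoints in different components.
A-C (4): add — endpoints in different components.
B-D (8): add — endpoints in different components.
A-D (11): skip — A and D already connected.
D-E (11): add — endpoints in different components.
MST edges: A-B, A-C, B-D, D-E; total weight 1+4+8+11 = 24.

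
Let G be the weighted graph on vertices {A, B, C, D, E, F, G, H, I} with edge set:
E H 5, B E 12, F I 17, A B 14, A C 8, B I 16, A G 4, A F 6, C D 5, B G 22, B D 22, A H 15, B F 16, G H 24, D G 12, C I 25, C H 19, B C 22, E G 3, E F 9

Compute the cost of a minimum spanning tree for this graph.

Grow the tree from I using Prim:
Step 1: cheapest edge leaving the tree is B I (16); add B.
Step 2: cheapest edge leaving the tree is B E (12); add E.
Step 3: cheapest edge leaving the tree is E G (3); add G.
Step 4: cheapest edge leaving the tree is A G (4); add A.
Step 5: cheapest edge leaving the tree is E H (5); add H.
Step 6: cheapest edge leaving the tree is A F (6); add F.
Step 7: cheapest edge leaving the tree is A C (8); add C.
Step 8: cheapest edge leaving the tree is C D (5); add D.
MST edges: B I, B E, E G, A G, E H, A F, A C, C D; total weight 16+12+3+4+5+6+8+5 = 59.

59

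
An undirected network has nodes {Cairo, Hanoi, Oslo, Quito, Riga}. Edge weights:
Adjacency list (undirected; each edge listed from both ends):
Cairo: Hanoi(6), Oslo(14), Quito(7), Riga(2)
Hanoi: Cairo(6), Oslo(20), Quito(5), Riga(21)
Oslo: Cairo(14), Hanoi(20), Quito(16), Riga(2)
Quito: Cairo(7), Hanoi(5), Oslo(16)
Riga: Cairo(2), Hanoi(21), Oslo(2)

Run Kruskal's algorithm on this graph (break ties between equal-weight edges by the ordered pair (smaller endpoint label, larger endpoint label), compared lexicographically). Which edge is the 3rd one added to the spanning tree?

Kruskal: consider edges lightest-first.
Cairo—Riga (2): add — endpoints in different components.
Oslo—Riga (2): add — endpoints in different components.
Hanoi—Quito (5): add — endpoints in different components.
Cairo—Hanoi (6): add — endpoints in different components.
The 3rd edge added is Hanoi—Quito.

Hanoi-Quito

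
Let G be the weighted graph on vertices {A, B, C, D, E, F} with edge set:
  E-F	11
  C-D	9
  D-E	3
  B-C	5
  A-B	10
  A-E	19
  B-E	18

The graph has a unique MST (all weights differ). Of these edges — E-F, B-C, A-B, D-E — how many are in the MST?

4

Kruskal: consider edges lightest-first.
D-E (3): add — endpoints in different components.
B-C (5): add — endpoints in different components.
C-D (9): add — endpoints in different components.
A-B (10): add — endpoints in different components.
E-F (11): add — endpoints in different components.
MST edge set: {D-E, B-C, C-D, A-B, E-F}.
Of the listed edges, {E-F, B-C, A-B, D-E} are in the MST → 4.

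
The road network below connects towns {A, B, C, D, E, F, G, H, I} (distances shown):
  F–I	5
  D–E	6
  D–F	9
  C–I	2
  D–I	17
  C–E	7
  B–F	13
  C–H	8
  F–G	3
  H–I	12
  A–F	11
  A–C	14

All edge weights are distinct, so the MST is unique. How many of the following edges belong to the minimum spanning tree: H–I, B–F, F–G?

2

Kruskal: consider edges lightest-first.
C–I (2): add — endpoints in different components.
F–G (3): add — endpoints in different components.
F–I (5): add — endpoints in different components.
D–E (6): add — endpoints in different components.
C–E (7): add — endpoints in different components.
C–H (8): add — endpoints in different components.
D–F (9): skip — D and F already connected.
A–F (11): add — endpoints in different components.
H–I (12): skip — H and I already connected.
B–F (13): add — endpoints in different components.
MST edge set: {C–I, F–G, F–I, D–E, C–E, C–H, A–F, B–F}.
Of the listed edges, {B–F, F–G} are in the MST → 2.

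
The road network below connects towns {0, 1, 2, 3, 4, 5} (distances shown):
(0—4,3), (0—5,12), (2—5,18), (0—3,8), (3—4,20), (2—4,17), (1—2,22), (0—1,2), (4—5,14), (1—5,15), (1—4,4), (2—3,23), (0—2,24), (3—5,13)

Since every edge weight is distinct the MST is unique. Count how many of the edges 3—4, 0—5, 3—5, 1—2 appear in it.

Kruskal's algorithm — process edges by increasing weight (ties by edge label):
0—1 (2): add. Components now {0,1} {2} {3} {4} {5}
0—4 (3): add. Components now {0,1,4} {2} {3} {5}
1—4 (4): skip — 1 and 4 already connected.
0—3 (8): add. Components now {0,1,3,4} {2} {5}
0—5 (12): add. Components now {0,1,3,4,5} {2}
3—5 (13): skip — 3 and 5 already connected.
4—5 (14): skip — 4 and 5 already connected.
1—5 (15): skip — 1 and 5 already connected.
2—4 (17): add. Components now {0,1,2,3,4,5}
MST edge set: {0—1, 0—4, 0—3, 0—5, 2—4}.
Of the listed edges, {0—5} are in the MST → 1.

1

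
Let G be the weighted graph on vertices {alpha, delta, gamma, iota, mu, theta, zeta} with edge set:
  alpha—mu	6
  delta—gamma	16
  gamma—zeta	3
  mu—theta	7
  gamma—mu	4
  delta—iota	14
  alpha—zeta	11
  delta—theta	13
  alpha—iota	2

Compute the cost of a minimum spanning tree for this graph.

Prim, starting at theta.
Step 1: frontier [mu—theta 7, delta—theta 13] → take mu—theta (7); add mu.
Step 2: frontier [gamma—mu 4, alpha—mu 6, delta—theta 13] → take gamma—mu (4); add gamma.
Step 3: frontier [gamma—zeta 3, delta—gamma 16, alpha—mu 6, delta—theta 13] → take gamma—zeta (3); add zeta.
Step 4: frontier [delta—gamma 16, alpha—mu 6, delta—theta 13, alpha—zeta 11] → take alpha—mu (6); add alpha.
Step 5: frontier [alpha—iota 2, delta—gamma 16, delta—theta 13] → take alpha—iota (2); add iota.
Step 6: frontier [delta—gamma 16, delta—iota 14, delta—theta 13] → take delta—theta (13); add delta.
MST edges: mu—theta, gamma—mu, gamma—zeta, alpha—mu, alpha—iota, delta—theta; total weight 7+4+3+6+2+13 = 35.

35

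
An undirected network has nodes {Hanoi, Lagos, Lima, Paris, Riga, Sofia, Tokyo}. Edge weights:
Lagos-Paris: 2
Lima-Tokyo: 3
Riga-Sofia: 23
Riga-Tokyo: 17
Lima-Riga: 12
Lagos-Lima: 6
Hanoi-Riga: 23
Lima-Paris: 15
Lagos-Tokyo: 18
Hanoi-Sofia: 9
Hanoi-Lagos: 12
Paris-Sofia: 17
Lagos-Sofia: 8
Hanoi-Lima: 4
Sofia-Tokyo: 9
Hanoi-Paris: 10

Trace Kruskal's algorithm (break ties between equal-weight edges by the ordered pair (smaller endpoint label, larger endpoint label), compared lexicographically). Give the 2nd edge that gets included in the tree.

Kruskal's algorithm — process edges by increasing weight (ties by edge label):
Lagos-Paris (2): add. Components now {Sofia} {Riga} {Tokyo} {Lima} {Lagos,Paris} {Hanoi}
Lima-Tokyo (3): add. Components now {Sofia} {Riga} {Lima,Tokyo} {Lagos,Paris} {Hanoi}
Hanoi-Lima (4): add. Components now {Sofia} {Riga} {Hanoi,Lima,Tokyo} {Lagos,Paris}
Lagos-Lima (6): add. Components now {Sofia} {Riga} {Hanoi,Lagos,Lima,Paris,Tokyo}
Lagos-Sofia (8): add. Components now {Hanoi,Lagos,Lima,Paris,Sofia,Tokyo} {Riga}
Hanoi-Sofia (9): skip — Sofia and Hanoi already connected.
Sofia-Tokyo (9): skip — Sofia and Tokyo already connected.
Hanoi-Paris (10): skip — Paris and Hanoi already connected.
Hanoi-Lagos (12): skip — Lagos and Hanoi already connected.
Lima-Riga (12): add. Components now {Hanoi,Lagos,Lima,Paris,Riga,Sofia,Tokyo}
The 2nd edge added is Lima-Tokyo.

Lima-Tokyo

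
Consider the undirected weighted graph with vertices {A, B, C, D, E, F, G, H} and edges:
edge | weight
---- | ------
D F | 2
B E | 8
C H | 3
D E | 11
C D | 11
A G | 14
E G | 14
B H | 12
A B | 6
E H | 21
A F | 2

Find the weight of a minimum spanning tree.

Prim's algorithm from H:
Step 1: cheapest edge leaving the tree is C H (3); add C.
Step 2: cheapest edge leaving the tree is C D (11); add D.
Step 3: cheapest edge leaving the tree is D F (2); add F.
Step 4: cheapest edge leaving the tree is A F (2); add A.
Step 5: cheapest edge leaving the tree is A B (6); add B.
Step 6: cheapest edge leaving the tree is B E (8); add E.
Step 7: cheapest edge leaving the tree is A G (14); add G.
MST edges: C H, C D, D F, A F, A B, B E, A G; total weight 3+11+2+2+6+8+14 = 46.

46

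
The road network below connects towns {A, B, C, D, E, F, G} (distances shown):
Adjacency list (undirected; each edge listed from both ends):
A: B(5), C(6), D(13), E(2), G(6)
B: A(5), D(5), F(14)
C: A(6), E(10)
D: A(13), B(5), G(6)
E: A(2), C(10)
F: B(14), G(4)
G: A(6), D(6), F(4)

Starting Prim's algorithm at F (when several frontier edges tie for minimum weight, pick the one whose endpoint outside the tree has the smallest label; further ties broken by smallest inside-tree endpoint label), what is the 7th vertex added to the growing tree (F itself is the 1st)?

C

Prim, starting at F.
Step 1: cheapest edge leaving the tree is F–G (4); add G.
Step 2: cheapest edge leaving the tree is A–G (6); add A.
Step 3: cheapest edge leaving the tree is A–E (2); add E.
Step 4: cheapest edge leaving the tree is A–B (5); add B.
Step 5: cheapest edge leaving the tree is B–D (5); add D.
Step 6: cheapest edge leaving the tree is A–C (6); add C.
Vertex order: F, G, A, E, B, D, C. The 7th vertex is C.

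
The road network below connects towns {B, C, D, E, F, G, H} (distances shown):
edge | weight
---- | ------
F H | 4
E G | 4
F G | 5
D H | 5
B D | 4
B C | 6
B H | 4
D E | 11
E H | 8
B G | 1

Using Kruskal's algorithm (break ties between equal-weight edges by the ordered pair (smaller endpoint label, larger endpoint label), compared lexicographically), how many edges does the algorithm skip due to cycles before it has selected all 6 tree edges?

Kruskal: consider edges lightest-first.
B G (1): add. Components now {B,G} {C} {D} {E} {F} {H}
B D (4): add. Components now {B,D,G} {C} {E} {F} {H}
B H (4): add. Components now {B,D,G,H} {C} {E} {F}
E G (4): add. Components now {B,D,E,G,H} {C} {F}
F H (4): add. Components now {B,D,E,F,G,H} {C}
D H (5): skip — D and H already connected.
F G (5): skip — F and G already connected.
B C (6): add. Components now {B,C,D,E,F,G,H}
Edges rejected before the tree was complete: 2.

2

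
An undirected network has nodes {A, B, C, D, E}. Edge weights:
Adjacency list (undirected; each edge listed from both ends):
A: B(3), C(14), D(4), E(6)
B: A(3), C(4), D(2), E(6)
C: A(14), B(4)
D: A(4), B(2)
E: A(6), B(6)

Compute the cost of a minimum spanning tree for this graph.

Sort edges by weight, then run Kruskal:
B—D (2): add. Components now {A} {B,D} {C} {E}
A—B (3): add. Components now {A,B,D} {C} {E}
A—D (4): skip — A and D already connected.
B—C (4): add. Components now {A,B,C,D} {E}
A—E (6): add. Components now {A,B,C,D,E}
MST edges: B—D, A—B, B—C, A—E; total weight 2+3+4+6 = 15.

15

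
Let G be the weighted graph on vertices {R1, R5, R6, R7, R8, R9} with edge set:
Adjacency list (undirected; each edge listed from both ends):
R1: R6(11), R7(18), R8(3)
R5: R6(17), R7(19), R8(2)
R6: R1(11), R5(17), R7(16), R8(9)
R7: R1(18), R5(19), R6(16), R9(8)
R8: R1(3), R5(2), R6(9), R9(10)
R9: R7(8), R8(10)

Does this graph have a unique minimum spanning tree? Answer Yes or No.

Yes

Sort edges by weight, then run Kruskal:
R5–R8 (2): add. Components now {R9} {R5,R8} {R6} {R7} {R1}
R1–R8 (3): add. Components now {R9} {R1,R5,R8} {R6} {R7}
R7–R9 (8): add. Components now {R7,R9} {R1,R5,R8} {R6}
R6–R8 (9): add. Components now {R7,R9} {R1,R5,R6,R8}
R8–R9 (10): add. Components now {R1,R5,R6,R7,R8,R9}
Every non-tree edge has weight strictly greater than the heaviest edge on the tree path between its endpoints, so the MST is unique.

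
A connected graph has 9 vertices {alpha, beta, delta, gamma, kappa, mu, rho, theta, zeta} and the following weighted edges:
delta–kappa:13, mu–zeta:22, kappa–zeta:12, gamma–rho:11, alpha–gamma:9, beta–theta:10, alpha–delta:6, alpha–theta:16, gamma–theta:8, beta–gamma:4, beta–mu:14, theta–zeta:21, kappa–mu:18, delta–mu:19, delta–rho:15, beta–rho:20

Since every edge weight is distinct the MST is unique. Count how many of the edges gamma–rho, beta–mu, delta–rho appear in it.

Kruskal: consider edges lightest-first.
beta–gamma (4): add — endpoints in different components.
alpha–delta (6): add — endpoints in different components.
gamma–theta (8): add — endpoints in different components.
alpha–gamma (9): add — endpoints in different components.
beta–theta (10): skip — theta and beta already connected.
gamma–rho (11): add — endpoints in different components.
kappa–zeta (12): add — endpoints in different components.
delta–kappa (13): add — endpoints in different components.
beta–mu (14): add — endpoints in different components.
MST edge set: {beta–gamma, alpha–delta, gamma–theta, alpha–gamma, gamma–rho, kappa–zeta, delta–kappa, beta–mu}.
Of the listed edges, {gamma–rho, beta–mu} are in the MST → 2.

2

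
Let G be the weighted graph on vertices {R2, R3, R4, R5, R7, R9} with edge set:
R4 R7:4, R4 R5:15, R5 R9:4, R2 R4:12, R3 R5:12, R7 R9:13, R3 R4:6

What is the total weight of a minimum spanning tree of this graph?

38

Prim's algorithm from R5:
Step 1: frontier [R5 R9 4, R3 R5 12, R4 R5 15] → take R5 R9 (4); add R9.
Step 2: frontier [R3 R5 12, R4 R5 15, R7 R9 13] → take R3 R5 (12); add R3.
Step 3: frontier [R3 R4 6, R4 R5 15, R7 R9 13] → take R3 R4 (6); add R4.
Step 4: frontier [R4 R7 4, R2 R4 12, R7 R9 13] → take R4 R7 (4); add R7.
Step 5: frontier [R2 R4 12] → take R2 R4 (12); add R2.
MST edges: R5 R9, R3 R5, R3 R4, R4 R7, R2 R4; total weight 4+12+6+4+12 = 38.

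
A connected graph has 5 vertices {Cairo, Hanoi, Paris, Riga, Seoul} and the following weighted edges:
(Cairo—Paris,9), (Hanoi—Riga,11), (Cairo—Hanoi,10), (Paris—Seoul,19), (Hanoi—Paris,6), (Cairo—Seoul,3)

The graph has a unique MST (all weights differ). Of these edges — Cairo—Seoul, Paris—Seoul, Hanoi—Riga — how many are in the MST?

Sort edges by weight, then run Kruskal:
Cairo—Seoul (3): add. Components now {Riga} {Cairo,Seoul} {Paris} {Hanoi}
Hanoi—Paris (6): add. Components now {Riga} {Cairo,Seoul} {Hanoi,Paris}
Cairo—Paris (9): add. Components now {Riga} {Cairo,Hanoi,Paris,Seoul}
Cairo—Hanoi (10): skip — Cairo and Hanoi already connected.
Hanoi—Riga (11): add. Components now {Cairo,Hanoi,Paris,Riga,Seoul}
MST edge set: {Cairo—Seoul, Hanoi—Paris, Cairo—Paris, Hanoi—Riga}.
Of the listed edges, {Cairo—Seoul, Hanoi—Riga} are in the MST → 2.

2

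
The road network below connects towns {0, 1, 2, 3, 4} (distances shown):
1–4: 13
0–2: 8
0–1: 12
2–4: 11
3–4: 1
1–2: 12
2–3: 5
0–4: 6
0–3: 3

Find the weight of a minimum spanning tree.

Prim's algorithm from 1:
Step 1: cheapest edge leaving the tree is 0–1 (12); add 0.
Step 2: cheapest edge leaving the tree is 0–3 (3); add 3.
Step 3: cheapest edge leaving the tree is 3–4 (1); add 4.
Step 4: cheapest edge leaving the tree is 2–3 (5); add 2.
MST edges: 0–1, 0–3, 3–4, 2–3; total weight 12+3+1+5 = 21.

21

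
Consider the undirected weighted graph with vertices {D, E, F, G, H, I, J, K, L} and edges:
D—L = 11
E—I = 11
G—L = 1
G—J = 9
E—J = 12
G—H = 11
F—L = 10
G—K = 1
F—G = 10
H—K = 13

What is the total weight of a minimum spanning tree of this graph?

66

Kruskal's algorithm — process edges by increasing weight (ties by edge label):
G—K (1): add — endpoints in different components.
G—L (1): add — endpoints in different components.
G—J (9): add — endpoints in different components.
F—G (10): add — endpoints in different components.
F—L (10): skip — F and L already connected.
D—L (11): add — endpoints in different components.
E—I (11): add — endpoints in different components.
G—H (11): add — endpoints in different components.
E—J (12): add — endpoints in different components.
MST edges: G—K, G—L, G—J, F—G, D—L, E—I, G—H, E—J; total weight 1+1+9+10+11+11+11+12 = 66.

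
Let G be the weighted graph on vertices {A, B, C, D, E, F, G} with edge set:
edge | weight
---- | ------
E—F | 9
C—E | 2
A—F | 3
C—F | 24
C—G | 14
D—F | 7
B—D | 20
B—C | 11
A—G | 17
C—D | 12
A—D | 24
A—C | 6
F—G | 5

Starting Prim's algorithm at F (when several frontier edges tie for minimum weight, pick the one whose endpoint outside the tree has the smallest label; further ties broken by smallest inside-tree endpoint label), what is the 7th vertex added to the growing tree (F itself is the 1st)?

Grow the tree from F using Prim:
Step 1: frontier [A—F 3, F—G 5, D—F 7, E—F 9, C—F 24] → take A—F (3); add A.
Step 2: frontier [A—C 6, A—G 17, A—D 24, F—G 5, D—F 7, E—F 9, C—F 24] → take F—G (5); add G.
Step 3: frontier [A—C 6, A—D 24, D—F 7, E—F 9, C—F 24, C—G 14] → take A—C (6); add C.
Step 4: frontier [A—D 24, C—E 2, B—C 11, C—D 12, D—F 7, E—F 9] → take C—E (2); add E.
Step 5: frontier [A—D 24, B—C 11, C—D 12, D—F 7] → take D—F (7); add D.
Step 6: frontier [B—C 11, B—D 20] → take B—C (11); add B.
Vertex order: F, A, G, C, E, D, B. The 7th vertex is B.

B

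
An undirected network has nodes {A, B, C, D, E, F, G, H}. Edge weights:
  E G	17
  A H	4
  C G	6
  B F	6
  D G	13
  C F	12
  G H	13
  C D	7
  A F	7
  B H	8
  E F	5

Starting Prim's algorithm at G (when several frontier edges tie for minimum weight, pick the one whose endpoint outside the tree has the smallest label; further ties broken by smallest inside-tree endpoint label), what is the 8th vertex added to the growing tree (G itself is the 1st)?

Grow the tree from G using Prim:
Step 1: cheapest edge leaving the tree is C G (6); add C.
Step 2: cheapest edge leaving the tree is C D (7); add D.
Step 3: cheapest edge leaving the tree is C F (12); add F.
Step 4: cheapest edge leaving the tree is E F (5); add E.
Step 5: cheapest edge leaving the tree is B F (6); add B.
Step 6: cheapest edge leaving the tree is A F (7); add A.
Step 7: cheapest edge leaving the tree is A H (4); add H.
Vertex order: G, C, D, F, E, B, A, H. The 8th vertex is H.

H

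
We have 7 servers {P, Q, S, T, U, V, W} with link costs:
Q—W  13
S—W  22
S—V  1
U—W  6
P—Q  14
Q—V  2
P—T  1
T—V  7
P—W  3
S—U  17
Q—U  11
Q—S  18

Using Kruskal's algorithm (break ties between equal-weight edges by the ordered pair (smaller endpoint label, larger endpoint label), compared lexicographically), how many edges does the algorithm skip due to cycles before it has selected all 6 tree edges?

Kruskal's algorithm — process edges by increasing weight (ties by edge label):
P—T (1): add. Components now {S} {V} {U} {W} {P,T} {Q}
S—V (1): add. Components now {S,V} {U} {W} {P,T} {Q}
Q—V (2): add. Components now {Q,S,V} {U} {W} {P,T}
P—W (3): add. Components now {Q,S,V} {U} {P,T,W}
U—W (6): add. Components now {Q,S,V} {P,T,U,W}
T—V (7): add. Components now {P,Q,S,T,U,V,W}
Edges rejected before the tree was complete: 0.

0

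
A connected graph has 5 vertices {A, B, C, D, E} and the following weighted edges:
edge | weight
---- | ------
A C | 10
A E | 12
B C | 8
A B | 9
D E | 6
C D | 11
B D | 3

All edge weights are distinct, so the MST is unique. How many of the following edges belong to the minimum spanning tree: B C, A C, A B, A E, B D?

Sort edges by weight, then run Kruskal:
B D (3): add. Components now {A} {B,D} {C} {E}
D E (6): add. Components now {A} {B,D,E} {C}
B C (8): add. Components now {A} {B,C,D,E}
A B (9): add. Components now {A,B,C,D,E}
MST edge set: {B D, D E, B C, A B}.
Of the listed edges, {B C, A B, B D} are in the MST → 3.

3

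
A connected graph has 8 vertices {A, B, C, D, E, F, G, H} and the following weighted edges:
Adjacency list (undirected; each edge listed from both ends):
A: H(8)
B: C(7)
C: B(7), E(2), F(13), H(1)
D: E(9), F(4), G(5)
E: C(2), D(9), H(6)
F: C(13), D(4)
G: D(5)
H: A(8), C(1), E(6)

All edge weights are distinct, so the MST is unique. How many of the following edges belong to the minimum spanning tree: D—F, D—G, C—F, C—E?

Kruskal: consider edges lightest-first.
C—H (1): add — endpoints in different components.
C—E (2): add — endpoints in different components.
D—F (4): add — endpoints in different components.
D—G (5): add — endpoints in different components.
E—H (6): skip — E and H already connected.
B—C (7): add — endpoints in different components.
A—H (8): add — endpoints in different components.
D—E (9): add — endpoints in different components.
MST edge set: {C—H, C—E, D—F, D—G, B—C, A—H, D—E}.
Of the listed edges, {D—F, D—G, C—E} are in the MST → 3.

3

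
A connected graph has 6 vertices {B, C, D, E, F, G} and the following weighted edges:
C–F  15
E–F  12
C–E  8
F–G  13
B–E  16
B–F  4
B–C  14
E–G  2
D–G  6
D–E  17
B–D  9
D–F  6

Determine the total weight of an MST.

Kruskal: consider edges lightest-first.
E–G (2): add — endpoints in different components.
B–F (4): add — endpoints in different components.
D–F (6): add — endpoints in different components.
D–G (6): add — endpoints in different components.
C–E (8): add — endpoints in different components.
MST edges: E–G, B–F, D–F, D–G, C–E; total weight 2+4+6+6+8 = 26.

26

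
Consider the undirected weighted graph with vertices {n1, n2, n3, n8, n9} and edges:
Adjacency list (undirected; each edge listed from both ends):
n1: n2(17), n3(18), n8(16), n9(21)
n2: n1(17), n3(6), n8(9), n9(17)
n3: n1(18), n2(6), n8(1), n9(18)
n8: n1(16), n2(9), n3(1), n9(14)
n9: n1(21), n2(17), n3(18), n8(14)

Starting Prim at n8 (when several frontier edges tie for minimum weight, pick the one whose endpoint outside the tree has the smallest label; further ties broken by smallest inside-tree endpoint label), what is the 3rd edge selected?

n8-n9

Grow the tree from n8 using Prim:
Step 1: cheapest edge leaving the tree is n3–n8 (1); add n3.
Step 2: cheapest edge leaving the tree is n2–n3 (6); add n2.
Step 3: cheapest edge leaving the tree is n8–n9 (14); add n9.
Step 4: cheapest edge leaving the tree is n1–n8 (16); add n1.
The 3rd edge added is n8–n9.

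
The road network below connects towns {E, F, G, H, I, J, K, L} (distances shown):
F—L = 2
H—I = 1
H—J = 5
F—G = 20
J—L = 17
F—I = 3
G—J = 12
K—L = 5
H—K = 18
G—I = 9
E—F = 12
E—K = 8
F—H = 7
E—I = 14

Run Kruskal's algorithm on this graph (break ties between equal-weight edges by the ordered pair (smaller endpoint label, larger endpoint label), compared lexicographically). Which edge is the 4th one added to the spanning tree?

H-J

Kruskal: consider edges lightest-first.
H—I (1): add — endpoints in different components.
F—L (2): add — endpoints in different components.
F—I (3): add — endpoints in different components.
H—J (5): add — endpoints in different components.
K—L (5): add — endpoints in different components.
F—H (7): skip — F and H already connected.
E—K (8): add — endpoints in different components.
G—I (9): add — endpoints in different components.
The 4th edge added is H—J.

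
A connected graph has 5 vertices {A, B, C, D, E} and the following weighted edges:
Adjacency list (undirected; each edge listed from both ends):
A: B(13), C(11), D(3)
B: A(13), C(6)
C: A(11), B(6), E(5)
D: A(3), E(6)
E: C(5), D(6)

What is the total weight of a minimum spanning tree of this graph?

Kruskal's algorithm — process edges by increasing weight (ties by edge label):
A–D (3): add — endpoints in different components.
C–E (5): add — endpoints in different components.
B–C (6): add — endpoints in different components.
D–E (6): add — endpoints in different components.
MST edges: A–D, C–E, B–C, D–E; total weight 3+5+6+6 = 20.

20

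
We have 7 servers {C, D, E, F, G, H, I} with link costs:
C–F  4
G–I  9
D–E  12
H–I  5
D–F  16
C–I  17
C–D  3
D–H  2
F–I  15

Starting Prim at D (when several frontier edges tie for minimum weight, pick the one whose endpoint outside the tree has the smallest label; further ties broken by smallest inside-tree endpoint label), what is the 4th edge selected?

H-I

Grow the tree from D using Prim:
Step 1: cheapest edge leaving the tree is D–H (2); add H.
Step 2: cheapest edge leaving the tree is C–D (3); add C.
Step 3: cheapest edge leaving the tree is C–F (4); add F.
Step 4: cheapest edge leaving the tree is H–I (5); add I.
Step 5: cheapest edge leaving the tree is G–I (9); add G.
Step 6: cheapest edge leaving the tree is D–E (12); add E.
The 4th edge added is H–I.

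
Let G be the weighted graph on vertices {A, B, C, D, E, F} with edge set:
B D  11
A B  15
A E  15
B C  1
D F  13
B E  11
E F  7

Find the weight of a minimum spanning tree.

Kruskal: consider edges lightest-first.
B C (1): add. Components now {A} {B,C} {D} {E} {F}
E F (7): add. Components now {A} {B,C} {D} {E,F}
B D (11): add. Components now {A} {B,C,D} {E,F}
B E (11): add. Components now {A} {B,C,D,E,F}
D F (13): skip — D and F already connected.
A B (15): add. Components now {A,B,C,D,E,F}
MST edges: B C, E F, B D, B E, A B; total weight 1+7+11+11+15 = 45.

45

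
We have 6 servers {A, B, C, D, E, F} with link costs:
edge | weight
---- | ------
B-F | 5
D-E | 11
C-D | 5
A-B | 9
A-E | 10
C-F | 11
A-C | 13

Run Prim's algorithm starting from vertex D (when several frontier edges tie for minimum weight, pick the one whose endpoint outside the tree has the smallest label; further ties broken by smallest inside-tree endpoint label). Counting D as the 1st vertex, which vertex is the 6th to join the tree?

Prim's algorithm from D:
Step 1: cheapest edge leaving the tree is C-D (5); add C.
Step 2: cheapest edge leaving the tree is D-E (11); add E.
Step 3: cheapest edge leaving the tree is A-E (10); add A.
Step 4: cheapest edge leaving the tree is A-B (9); add B.
Step 5: cheapest edge leaving the tree is B-F (5); add F.
Vertex order: D, C, E, A, B, F. The 6th vertex is F.

F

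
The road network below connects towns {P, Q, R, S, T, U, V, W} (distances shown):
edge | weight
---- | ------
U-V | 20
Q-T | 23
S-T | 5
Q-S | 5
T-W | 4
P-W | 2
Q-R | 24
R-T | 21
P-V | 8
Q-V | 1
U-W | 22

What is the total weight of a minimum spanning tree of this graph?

58

Grow the tree from T using Prim:
Step 1: frontier [T-W 4, S-T 5, R-T 21, Q-T 23] → take T-W (4); add W.
Step 2: frontier [S-T 5, R-T 21, Q-T 23, P-W 2, U-W 22] → take P-W (2); add P.
Step 3: frontier [P-V 8, S-T 5, R-T 21, Q-T 23, U-W 22] → take S-T (5); add S.
Step 4: frontier [P-V 8, Q-S 5, R-T 21, Q-T 23, U-W 22] → take Q-S (5); add Q.
Step 5: frontier [P-V 8, Q-V 1, Q-R 24, R-T 21, U-W 22] → take Q-V (1); add V.
Step 6: frontier [Q-R 24, R-T 21, U-V 20, U-W 22] → take U-V (20); add U.
Step 7: frontier [Q-R 24, R-T 21] → take R-T (21); add R.
MST edges: T-W, P-W, S-T, Q-S, Q-V, U-V, R-T; total weight 4+2+5+5+1+20+21 = 58.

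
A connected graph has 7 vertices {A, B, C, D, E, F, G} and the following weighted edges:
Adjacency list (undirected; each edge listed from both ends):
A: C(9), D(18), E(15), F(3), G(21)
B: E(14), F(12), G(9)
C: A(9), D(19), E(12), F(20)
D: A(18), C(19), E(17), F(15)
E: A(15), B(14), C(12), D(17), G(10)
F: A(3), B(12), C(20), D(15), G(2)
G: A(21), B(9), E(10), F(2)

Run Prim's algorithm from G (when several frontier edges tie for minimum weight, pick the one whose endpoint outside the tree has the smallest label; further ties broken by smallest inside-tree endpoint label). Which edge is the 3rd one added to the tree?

Prim, starting at G.
Step 1: cheapest edge leaving the tree is F—G (2); add F.
Step 2: cheapest edge leaving the tree is A—F (3); add A.
Step 3: cheapest edge leaving the tree is B—G (9); add B.
Step 4: cheapest edge leaving the tree is A—C (9); add C.
Step 5: cheapest edge leaving the tree is E—G (10); add E.
Step 6: cheapest edge leaving the tree is D—F (15); add D.
The 3rd edge added is B—G.

B-G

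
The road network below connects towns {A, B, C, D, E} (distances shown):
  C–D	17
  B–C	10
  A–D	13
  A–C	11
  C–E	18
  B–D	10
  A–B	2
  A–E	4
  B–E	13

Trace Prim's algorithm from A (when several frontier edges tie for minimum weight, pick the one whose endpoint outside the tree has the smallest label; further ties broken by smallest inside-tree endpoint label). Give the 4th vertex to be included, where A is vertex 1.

C

Prim's algorithm from A:
Step 1: frontier [A–B 2, A–E 4, A–C 11, A–D 13] → take A–B (2); add B.
Step 2: frontier [A–E 4, A–C 11, A–D 13, B–C 10, B–D 10, B–E 13] → take A–E (4); add E.
Step 3: frontier [A–C 11, A–D 13, B–C 10, B–D 10, C–E 18] → take B–C (10); add C.
Step 4: frontier [A–D 13, B–D 10, C–D 17] → take B–D (10); add D.
Vertex order: A, B, E, C, D. The 4th vertex is C.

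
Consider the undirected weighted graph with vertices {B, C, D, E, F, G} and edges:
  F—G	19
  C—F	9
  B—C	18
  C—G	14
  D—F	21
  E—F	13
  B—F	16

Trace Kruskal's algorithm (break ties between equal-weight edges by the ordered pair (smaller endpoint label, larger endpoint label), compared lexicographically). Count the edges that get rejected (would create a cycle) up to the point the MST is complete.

2

Sort edges by weight, then run Kruskal:
C—F (9): add — endpoints in different components.
E—F (13): add — endpoints in different components.
C—G (14): add — endpoints in different components.
B—F (16): add — endpoints in different components.
B—C (18): skip — B and C already connected.
F—G (19): skip — F and G already connected.
D—F (21): add — endpoints in different components.
Edges rejected before the tree was complete: 2.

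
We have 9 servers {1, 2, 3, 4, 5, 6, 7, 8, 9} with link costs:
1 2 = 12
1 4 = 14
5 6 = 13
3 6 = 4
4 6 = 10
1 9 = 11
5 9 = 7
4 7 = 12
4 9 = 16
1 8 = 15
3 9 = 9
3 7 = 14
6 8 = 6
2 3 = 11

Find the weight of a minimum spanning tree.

Kruskal: consider edges lightest-first.
3 6 (4): add — endpoints in different components.
6 8 (6): add — endpoints in different components.
5 9 (7): add — endpoints in different components.
3 9 (9): add — endpoints in different components.
4 6 (10): add — endpoints in different components.
1 9 (11): add — endpoints in different components.
2 3 (11): add — endpoints in different components.
1 2 (12): skip — 1 and 2 already connected.
4 7 (12): add — endpoints in different components.
MST edges: 3 6, 6 8, 5 9, 3 9, 4 6, 1 9, 2 3, 4 7; total weight 4+6+7+9+10+11+11+12 = 70.

70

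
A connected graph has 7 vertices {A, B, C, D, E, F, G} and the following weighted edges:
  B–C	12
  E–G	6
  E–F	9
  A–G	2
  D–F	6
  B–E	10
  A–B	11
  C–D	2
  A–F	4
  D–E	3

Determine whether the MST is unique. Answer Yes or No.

No

Sort edges by weight, then run Kruskal:
A–G (2): add — endpoints in different components.
C–D (2): add — endpoints in different components.
D–E (3): add — endpoints in different components.
A–F (4): add — endpoints in different components.
D–F (6): add — endpoints in different components.
E–G (6): skip — E and G already connected.
E–F (9): skip — E and F already connected.
B–E (10): add — endpoints in different components.
Non-tree edge E–G has weight 6, equal to the heaviest edge on its tree cycle — swapping gives another MST of the same weight. Not unique.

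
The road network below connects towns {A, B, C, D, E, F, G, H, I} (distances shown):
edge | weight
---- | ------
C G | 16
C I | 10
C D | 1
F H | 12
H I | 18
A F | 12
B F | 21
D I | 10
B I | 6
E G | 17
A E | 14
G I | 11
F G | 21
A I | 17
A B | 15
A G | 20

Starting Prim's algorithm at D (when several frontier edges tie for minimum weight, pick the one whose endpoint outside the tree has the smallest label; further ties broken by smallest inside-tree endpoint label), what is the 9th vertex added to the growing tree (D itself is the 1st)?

E

Prim's algorithm from D:
Step 1: cheapest edge leaving the tree is C D (1); add C.
Step 2: cheapest edge leaving the tree is C I (10); add I.
Step 3: cheapest edge leaving the tree is B I (6); add B.
Step 4: cheapest edge leaving the tree is G I (11); add G.
Step 5: cheapest edge leaving the tree is A B (15); add A.
Step 6: cheapest edge leaving the tree is A F (12); add F.
Step 7: cheapest edge leaving the tree is F H (12); add H.
Step 8: cheapest edge leaving the tree is A E (14); add E.
Vertex order: D, C, I, B, G, A, F, H, E. The 9th vertex is E.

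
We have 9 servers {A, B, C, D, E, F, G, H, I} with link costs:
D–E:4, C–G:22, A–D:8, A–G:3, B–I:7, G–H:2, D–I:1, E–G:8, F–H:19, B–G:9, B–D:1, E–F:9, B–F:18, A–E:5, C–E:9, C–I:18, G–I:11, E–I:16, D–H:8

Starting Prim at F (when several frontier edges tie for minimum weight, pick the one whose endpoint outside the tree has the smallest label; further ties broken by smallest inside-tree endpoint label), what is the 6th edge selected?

Prim's algorithm from F:
Step 1: cheapest edge leaving the tree is E–F (9); add E.
Step 2: cheapest edge leaving the tree is D–E (4); add D.
Step 3: cheapest edge leaving the tree is B–D (1); add B.
Step 4: cheapest edge leaving the tree is D–I (1); add I.
Step 5: cheapest edge leaving the tree is A–E (5); add A.
Step 6: cheapest edge leaving the tree is A–G (3); add G.
Step 7: cheapest edge leaving the tree is G–H (2); add H.
Step 8: cheapest edge leaving the tree is C–E (9); add C.
The 6th edge added is A–G.

A-G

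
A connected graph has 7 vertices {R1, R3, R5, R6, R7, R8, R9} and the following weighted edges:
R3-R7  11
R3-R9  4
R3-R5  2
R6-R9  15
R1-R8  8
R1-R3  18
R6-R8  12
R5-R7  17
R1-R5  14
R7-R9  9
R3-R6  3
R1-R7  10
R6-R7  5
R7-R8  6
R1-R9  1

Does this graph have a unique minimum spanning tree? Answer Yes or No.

Yes

Kruskal: consider edges lightest-first.
R1-R9 (1): add — endpoints in different components.
R3-R5 (2): add — endpoints in different components.
R3-R6 (3): add — endpoints in different components.
R3-R9 (4): add — endpoints in different components.
R6-R7 (5): add — endpoints in different components.
R7-R8 (6): add — endpoints in different components.
Every non-tree edge has weight strictly greater than the heaviest edge on the tree path between its endpoints, so the MST is unique.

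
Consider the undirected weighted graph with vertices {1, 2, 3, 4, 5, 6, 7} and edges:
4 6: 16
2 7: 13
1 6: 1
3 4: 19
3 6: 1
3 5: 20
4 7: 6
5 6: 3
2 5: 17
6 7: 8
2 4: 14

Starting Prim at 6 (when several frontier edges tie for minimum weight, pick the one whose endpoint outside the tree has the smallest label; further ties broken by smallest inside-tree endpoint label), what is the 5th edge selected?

Prim's algorithm from 6:
Step 1: cheapest edge leaving the tree is 1 6 (1); add 1.
Step 2: cheapest edge leaving the tree is 3 6 (1); add 3.
Step 3: cheapest edge leaving the tree is 5 6 (3); add 5.
Step 4: cheapest edge leaving the tree is 6 7 (8); add 7.
Step 5: cheapest edge leaving the tree is 4 7 (6); add 4.
Step 6: cheapest edge leaving the tree is 2 7 (13); add 2.
The 5th edge added is 4 7.

4-7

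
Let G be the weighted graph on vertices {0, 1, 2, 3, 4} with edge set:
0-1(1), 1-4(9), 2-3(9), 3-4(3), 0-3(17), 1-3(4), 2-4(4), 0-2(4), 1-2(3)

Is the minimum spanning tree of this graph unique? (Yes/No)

Sort edges by weight, then run Kruskal:
0-1 (1): add — endpoints in different components.
1-2 (3): add — endpoints in different components.
3-4 (3): add — endpoints in different components.
0-2 (4): skip — 0 and 2 already connected.
1-3 (4): add — endpoints in different components.
Non-tree edge 2-4 has weight 4, equal to the heaviest edge on its tree cycle — swapping gives another MST of the same weight. Not unique.

No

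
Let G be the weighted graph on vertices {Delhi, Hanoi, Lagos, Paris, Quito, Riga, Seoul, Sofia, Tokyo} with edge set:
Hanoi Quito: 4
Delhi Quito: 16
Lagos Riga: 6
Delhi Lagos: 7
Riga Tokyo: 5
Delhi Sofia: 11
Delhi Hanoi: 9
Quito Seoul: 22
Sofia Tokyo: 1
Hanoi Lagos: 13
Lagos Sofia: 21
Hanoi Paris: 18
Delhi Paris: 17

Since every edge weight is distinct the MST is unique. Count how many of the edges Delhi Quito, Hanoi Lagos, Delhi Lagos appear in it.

1

Kruskal's algorithm — process edges by increasing weight (ties by edge label):
Sofia Tokyo (1): add — endpoints in different components.
Hanoi Quito (4): add — endpoints in different components.
Riga Tokyo (5): add — endpoints in different components.
Lagos Riga (6): add — endpoints in different components.
Delhi Lagos (7): add — endpoints in different components.
Delhi Hanoi (9): add — endpoints in different components.
Delhi Sofia (11): skip — Sofia and Delhi already connected.
Hanoi Lagos (13): skip — Hanoi and Lagos already connected.
Delhi Quito (16): skip — Delhi and Quito already connected.
Delhi Paris (17): add — endpoints in different components.
Hanoi Paris (18): skip — Hanoi and Paris already connected.
Lagos Sofia (21): skip — Sofia and Lagos already connected.
Quito Seoul (22): add — endpoints in different components.
MST edge set: {Sofia Tokyo, Hanoi Quito, Riga Tokyo, Lagos Riga, Delhi Lagos, Delhi Hanoi, Delhi Paris, Quito Seoul}.
Of the listed edges, {Delhi Lagos} are in the MST → 1.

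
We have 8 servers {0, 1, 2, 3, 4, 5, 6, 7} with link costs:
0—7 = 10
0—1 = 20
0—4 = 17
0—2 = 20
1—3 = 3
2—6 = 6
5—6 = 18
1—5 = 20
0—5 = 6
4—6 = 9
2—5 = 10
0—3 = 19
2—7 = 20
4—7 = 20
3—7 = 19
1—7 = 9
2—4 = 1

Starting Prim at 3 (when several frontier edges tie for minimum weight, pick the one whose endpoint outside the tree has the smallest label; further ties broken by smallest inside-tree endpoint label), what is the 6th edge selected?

2-4

Prim's algorithm from 3:
Step 1: cheapest edge leaving the tree is 1—3 (3); add 1.
Step 2: cheapest edge leaving the tree is 1—7 (9); add 7.
Step 3: cheapest edge leaving the tree is 0—7 (10); add 0.
Step 4: cheapest edge leaving the tree is 0—5 (6); add 5.
Step 5: cheapest edge leaving the tree is 2—5 (10); add 2.
Step 6: cheapest edge leaving the tree is 2—4 (1); add 4.
Step 7: cheapest edge leaving the tree is 2—6 (6); add 6.
The 6th edge added is 2—4.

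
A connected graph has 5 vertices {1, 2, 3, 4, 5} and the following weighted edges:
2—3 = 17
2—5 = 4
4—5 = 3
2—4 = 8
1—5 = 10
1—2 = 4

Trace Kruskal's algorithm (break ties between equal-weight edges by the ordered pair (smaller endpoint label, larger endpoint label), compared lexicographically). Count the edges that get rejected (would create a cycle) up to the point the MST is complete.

Kruskal: consider edges lightest-first.
4—5 (3): add. Components now {1} {2} {3} {4,5}
1—2 (4): add. Components now {1,2} {3} {4,5}
2—5 (4): add. Components now {1,2,4,5} {3}
2—4 (8): skip — 2 and 4 already connected.
1—5 (10): skip — 1 and 5 already connected.
2—3 (17): add. Components now {1,2,3,4,5}
Edges rejected before the tree was complete: 2.

2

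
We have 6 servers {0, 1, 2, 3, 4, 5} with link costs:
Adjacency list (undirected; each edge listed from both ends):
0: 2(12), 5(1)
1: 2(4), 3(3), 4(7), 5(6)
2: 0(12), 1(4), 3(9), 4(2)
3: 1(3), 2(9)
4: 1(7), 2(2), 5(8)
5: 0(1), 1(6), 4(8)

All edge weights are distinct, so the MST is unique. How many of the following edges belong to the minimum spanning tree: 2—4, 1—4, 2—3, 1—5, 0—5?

3

Sort edges by weight, then run Kruskal:
0—5 (1): add — endpoints in different components.
2—4 (2): add — endpoints in different components.
1—3 (3): add — endpoints in different components.
1—2 (4): add — endpoints in different components.
1—5 (6): add — endpoints in different components.
MST edge set: {0—5, 2—4, 1—3, 1—2, 1—5}.
Of the listed edges, {2—4, 1—5, 0—5} are in the MST → 3.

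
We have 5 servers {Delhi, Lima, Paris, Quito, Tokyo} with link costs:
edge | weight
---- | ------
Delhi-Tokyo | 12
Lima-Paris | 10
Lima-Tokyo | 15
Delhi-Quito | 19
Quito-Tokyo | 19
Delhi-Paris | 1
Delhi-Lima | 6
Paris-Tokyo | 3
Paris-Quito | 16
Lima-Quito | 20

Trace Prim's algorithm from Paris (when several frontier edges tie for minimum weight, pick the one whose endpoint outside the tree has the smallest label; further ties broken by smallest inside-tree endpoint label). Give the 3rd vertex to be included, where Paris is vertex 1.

Prim's algorithm from Paris:
Step 1: cheapest edge leaving the tree is Delhi-Paris (1); add Delhi.
Step 2: cheapest edge leaving the tree is Paris-Tokyo (3); add Tokyo.
Step 3: cheapest edge leaving the tree is Delhi-Lima (6); add Lima.
Step 4: cheapest edge leaving the tree is Paris-Quito (16); add Quito.
Vertex order: Paris, Delhi, Tokyo, Lima, Quito. The 3rd vertex is Tokyo.

Tokyo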